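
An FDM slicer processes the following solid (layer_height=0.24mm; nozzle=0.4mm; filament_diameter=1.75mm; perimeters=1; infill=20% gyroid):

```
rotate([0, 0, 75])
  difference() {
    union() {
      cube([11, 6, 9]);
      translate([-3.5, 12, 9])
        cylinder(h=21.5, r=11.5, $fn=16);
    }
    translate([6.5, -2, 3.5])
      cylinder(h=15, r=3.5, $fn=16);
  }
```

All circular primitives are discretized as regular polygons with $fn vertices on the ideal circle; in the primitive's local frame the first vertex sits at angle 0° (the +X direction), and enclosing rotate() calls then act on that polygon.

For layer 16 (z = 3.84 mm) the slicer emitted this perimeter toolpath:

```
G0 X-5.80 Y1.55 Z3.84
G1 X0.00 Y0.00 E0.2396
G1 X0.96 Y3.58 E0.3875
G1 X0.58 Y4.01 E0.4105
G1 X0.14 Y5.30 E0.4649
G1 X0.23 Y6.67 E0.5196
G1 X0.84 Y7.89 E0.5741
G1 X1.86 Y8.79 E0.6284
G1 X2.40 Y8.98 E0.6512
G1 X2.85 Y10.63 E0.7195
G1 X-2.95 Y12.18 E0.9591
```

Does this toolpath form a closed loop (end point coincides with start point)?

no

Start point (G0): (-5.80, 1.55). End point (last G1): the path does not return to the start — open.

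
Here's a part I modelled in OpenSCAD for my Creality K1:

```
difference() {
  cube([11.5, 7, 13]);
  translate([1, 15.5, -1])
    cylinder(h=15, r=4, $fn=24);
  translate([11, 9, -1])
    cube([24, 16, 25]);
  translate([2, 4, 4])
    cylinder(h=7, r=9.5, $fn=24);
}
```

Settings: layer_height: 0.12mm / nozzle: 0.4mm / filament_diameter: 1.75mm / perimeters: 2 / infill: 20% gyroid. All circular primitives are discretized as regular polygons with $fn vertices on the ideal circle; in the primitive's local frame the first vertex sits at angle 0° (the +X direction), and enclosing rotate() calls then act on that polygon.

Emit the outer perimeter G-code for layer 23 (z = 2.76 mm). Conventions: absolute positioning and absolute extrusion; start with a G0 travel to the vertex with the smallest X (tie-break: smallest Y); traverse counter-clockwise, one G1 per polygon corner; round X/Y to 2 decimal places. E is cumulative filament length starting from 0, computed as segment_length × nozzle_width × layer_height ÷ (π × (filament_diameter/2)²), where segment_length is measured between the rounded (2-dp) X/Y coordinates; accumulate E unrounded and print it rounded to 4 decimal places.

At z = 2.76 mm: the 11.5×7 cube contributes its full rectangle; the r=4 cylinder at (1, 15.5) gives a regular 24-gon of circumradius 4 (constant along its height); the cube at (11, 9) (footprint 24×16) is included at this height; the cylinder at (2, 4) is not intersected at this z (z outside [4, 11]); Taking the first minus the rest: starting from the 11.5×7 cube, the r=4 cylinder at (1, 15.5) misses the remaining region (no effect); the 24×16 cube at (11, 9) misses the remaining region (no effect) — 1 connected region. The outline is a single polygon with 4 vertices. Extrusion per mm of travel: 0.4 × 0.12 / (π × 0.875²) = 0.019956. Accumulating E over each segment gives final E = 0.7384.

G0 X0.00 Y0.00 Z2.76
G1 X11.50 Y0.00 E0.2295
G1 X11.50 Y7.00 E0.3692
G1 X0.00 Y7.00 E0.5987
G1 X0.00 Y0.00 E0.7384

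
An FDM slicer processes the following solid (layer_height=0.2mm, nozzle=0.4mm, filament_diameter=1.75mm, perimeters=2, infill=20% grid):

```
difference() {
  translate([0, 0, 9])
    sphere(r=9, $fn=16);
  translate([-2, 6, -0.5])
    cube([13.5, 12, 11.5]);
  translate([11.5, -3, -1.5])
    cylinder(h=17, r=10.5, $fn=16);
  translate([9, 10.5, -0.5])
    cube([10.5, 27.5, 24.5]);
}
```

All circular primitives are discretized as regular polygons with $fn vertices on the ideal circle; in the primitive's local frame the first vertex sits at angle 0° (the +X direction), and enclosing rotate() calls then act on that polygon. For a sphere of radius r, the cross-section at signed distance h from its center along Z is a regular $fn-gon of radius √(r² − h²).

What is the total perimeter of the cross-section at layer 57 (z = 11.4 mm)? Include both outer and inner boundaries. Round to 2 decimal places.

53.07 mm

At z = 11.4 mm: the sphere: section is a regular 16-gon, circumradius = √(r²−h²) = √(9²−2.4²) = 8.674 (perimeter = 2·16·8.674·sin(180°/16) = 54.15 mm); the cube at (-2, 6) does not reach this height (z outside [-0.5, 11]); the r=10.5 cylinder at (11.5, -3) contributes a regular 16-gon of circumradius 10.5 (perimeter = 2·16·10.500·sin(180°/16) = 65.55 mm); the 10.5×27.5 cube at (9, 10.5) contributes its full rectangle (perimeter 76.00 mm); After the difference (first − rest): starting from the r=9 sphere, the r=10.5 cylinder at (11.5, -3) partially overlaps it — only the 71.69 mm² overlap (of its 337.53 mm²) is removed, clipping the outline; the 10.5×27.5 cube at (9, 10.5) misses the remaining region (no effect) — boundary = 53.07 mm. Overall, the cross-section is a single solid region. Total boundary length (outer) = 53.07 mm.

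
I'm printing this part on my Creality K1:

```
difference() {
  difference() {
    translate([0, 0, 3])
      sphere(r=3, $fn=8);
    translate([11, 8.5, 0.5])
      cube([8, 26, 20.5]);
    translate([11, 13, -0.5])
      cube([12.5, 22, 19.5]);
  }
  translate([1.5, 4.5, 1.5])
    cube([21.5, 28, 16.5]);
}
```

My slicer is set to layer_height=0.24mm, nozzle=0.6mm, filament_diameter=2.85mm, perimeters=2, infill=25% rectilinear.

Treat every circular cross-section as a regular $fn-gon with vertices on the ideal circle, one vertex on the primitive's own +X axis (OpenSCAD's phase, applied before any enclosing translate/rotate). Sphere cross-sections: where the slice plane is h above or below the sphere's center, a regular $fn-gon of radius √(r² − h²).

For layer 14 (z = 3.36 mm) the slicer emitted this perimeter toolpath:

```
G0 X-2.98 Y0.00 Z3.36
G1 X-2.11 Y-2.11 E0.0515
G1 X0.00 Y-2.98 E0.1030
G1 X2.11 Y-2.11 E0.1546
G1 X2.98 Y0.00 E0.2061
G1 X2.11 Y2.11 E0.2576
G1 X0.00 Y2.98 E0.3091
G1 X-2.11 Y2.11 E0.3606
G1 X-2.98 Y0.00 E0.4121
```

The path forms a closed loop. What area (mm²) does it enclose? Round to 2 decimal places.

Apply the shoelace formula to the sequence of (X, Y) vertices; enclosed area = 25.15 mm².

25.15 mm²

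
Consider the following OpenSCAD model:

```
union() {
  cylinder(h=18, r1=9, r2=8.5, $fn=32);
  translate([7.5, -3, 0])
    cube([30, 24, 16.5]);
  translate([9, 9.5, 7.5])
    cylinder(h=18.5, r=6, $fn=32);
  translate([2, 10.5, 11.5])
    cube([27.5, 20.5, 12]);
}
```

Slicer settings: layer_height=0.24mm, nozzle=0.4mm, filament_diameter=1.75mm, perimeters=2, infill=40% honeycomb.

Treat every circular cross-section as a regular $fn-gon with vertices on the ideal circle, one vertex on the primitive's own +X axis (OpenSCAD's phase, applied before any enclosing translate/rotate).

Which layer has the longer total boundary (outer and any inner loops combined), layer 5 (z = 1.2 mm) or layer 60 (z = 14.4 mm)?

layer 60 (z = 14.4 mm)

Layer 5 (z = 1.2): the cone: at t=0.067 of its height the radius interpolates to r₁+(r₂−r₁)t = 8.967, giving a regular 32-gon of that circumradius (perimeter = 2·32·8.967·sin(180°/32) = 56.25 mm); the 30×24 cube at (7.5, -3) contributes its full rectangle (perimeter 108.00 mm); the cylinder at (9, 9.5) is not intersected at this z (z outside [7.5, 26]); the cube at (2, 10.5) is absent (z outside [11.5, 23.5]); Combining (union): the regions partially overlap (shared area 8.53 mm²), so the edge portions inside another operand are dropped and the merged outline is re-measured after clipping — boundary = 147.19 mm. So its perimeter = 147.19 mm. Layer 60 (z = 14.4): the cone contributes a regular 32-gon of circumradius 8.600 (interpolated between r1=9 and r2=8.5 at t=0.800) (perimeter = 2·32·8.600·sin(180°/32) = 53.95 mm); the 30×24 cube at (7.5, -3) contributes its full rectangle (perimeter 108.00 mm); the cylinder at (9, 9.5): section is a regular 32-gon, circumradius r=6 (perimeter = 2·32·6.000·sin(180°/32) = 37.64 mm); the 27.5×20.5 cube at (2, 10.5) contributes its full rectangle (perimeter 96.00 mm); Combining (union): the regions partially overlap (shared area 331.51 mm²), so the edge portions inside another operand are dropped and the merged outline is re-measured after clipping — boundary = 163.82 mm. So its perimeter = 163.82 mm. Layer 60 is larger (163.82 vs 147.19 mm).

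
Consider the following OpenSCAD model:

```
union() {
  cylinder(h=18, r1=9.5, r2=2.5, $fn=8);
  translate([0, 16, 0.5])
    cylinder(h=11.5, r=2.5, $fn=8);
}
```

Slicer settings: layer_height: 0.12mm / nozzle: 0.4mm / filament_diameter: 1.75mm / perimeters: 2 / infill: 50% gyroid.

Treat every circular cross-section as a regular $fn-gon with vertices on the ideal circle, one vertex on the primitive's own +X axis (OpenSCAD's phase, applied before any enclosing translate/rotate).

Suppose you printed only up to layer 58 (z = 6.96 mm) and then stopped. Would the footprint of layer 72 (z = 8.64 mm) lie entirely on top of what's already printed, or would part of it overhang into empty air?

Compare the two slices. At z = 6.96: the cone contributes a regular 8-gon of circumradius 6.793 (interpolated between r1=9.5 and r2=2.5 at t=0.387) (area = (8/2)·6.793²·sin(360°/8) = 130.53 mm²); the cylinder at (0, 16): section is a regular 8-gon, circumradius r=2.5 (area = (8/2)·2.500²·sin(360°/8) = 17.68 mm²); Merging all regions: the 2 present regions are separate (no shared area or edge), so areas and boundary lengths simply add and each stays a separate island — area = 148.21 mm². At z = 8.64: the cone (r1=9.5→r2=2.5) has section circumradius 6.140 here — a regular 8-gon (area = (8/2)·6.140²·sin(360°/8) = 106.63 mm²); the r=2.5 cylinder at (0, 16) gives a regular 8-gon of circumradius 2.5 (constant along its height) (area = (8/2)·2.500²·sin(360°/8) = 17.68 mm²); Taking the union: the 2 present regions are separate (no shared area or edge), so areas and boundary lengths simply add and each stays a separate island — area = 124.31 mm². Checking containment: the cross-section at z = 8.64 is a subset of the cross-section at z = 6.96.

entirely on top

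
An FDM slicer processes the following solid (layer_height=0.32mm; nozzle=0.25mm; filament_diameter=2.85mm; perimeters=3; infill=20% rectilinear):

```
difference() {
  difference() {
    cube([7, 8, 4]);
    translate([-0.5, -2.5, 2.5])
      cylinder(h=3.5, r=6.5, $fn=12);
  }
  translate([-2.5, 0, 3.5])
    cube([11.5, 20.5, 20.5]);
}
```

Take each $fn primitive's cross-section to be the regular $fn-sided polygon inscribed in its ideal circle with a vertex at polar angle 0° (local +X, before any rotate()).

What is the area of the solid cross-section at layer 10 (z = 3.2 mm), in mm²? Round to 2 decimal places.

At z = 3.2 mm: the cube is present — its section is the full 7×8 rectangle (area 56.00 mm²); the cylinder at (-0.5, -2.5): section is a regular 12-gon, circumradius r=6.5 (area = (12/2)·6.500²·sin(360°/12) = 126.75 mm²); After the difference (first − rest): starting from the 7×8 cube (56.00 mm²), the r=6.5 cylinder at (-0.5, -2.5) partially overlaps it — only the 14.31 mm² overlap (of its 126.75 mm²) is removed, clipping the outline — area = 41.69 mm²; the cube at (-2.5, 0) is not intersected at this z (z outside [3.5, 24]); Subtracting the remaining from the first: none of the subtracted shapes is present at this height, so that combined region is unchanged — area = 41.69 mm². Overall, the cross-section is a single solid region. Net area = 41.69 mm².

41.69 mm²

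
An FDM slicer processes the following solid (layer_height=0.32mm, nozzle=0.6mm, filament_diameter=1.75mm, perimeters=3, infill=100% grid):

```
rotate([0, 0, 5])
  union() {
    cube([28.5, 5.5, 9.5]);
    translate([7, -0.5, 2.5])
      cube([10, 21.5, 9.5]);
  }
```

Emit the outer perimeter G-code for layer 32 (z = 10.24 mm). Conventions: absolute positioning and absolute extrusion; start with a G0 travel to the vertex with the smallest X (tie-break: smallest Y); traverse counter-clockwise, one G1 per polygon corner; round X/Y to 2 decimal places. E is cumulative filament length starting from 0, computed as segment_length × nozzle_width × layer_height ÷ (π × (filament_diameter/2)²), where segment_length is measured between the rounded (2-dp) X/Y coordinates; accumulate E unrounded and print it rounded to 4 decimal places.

At z = 10.24 mm: the cube is not intersected at this z (z outside [0, 9.5]); the cube at (7, -0.5) is present — its section is the full 10×21.5 rectangle; Combining (union): only the 10×21.5 cube at (7, -0.5) is present, so the union is just that shape — 1 connected region; (rotated 5° about Z; rotation is an isometry so areas/perimeters/island counts are preserved). The outline is a single polygon with 4 vertices. Extrusion per mm of travel: 0.6 × 0.32 / (π × 0.875²) = 0.079824. Accumulating E over each segment gives final E = 5.0297.

G0 X5.14 Y21.53 Z10.24
G1 X7.02 Y0.11 E1.7164
G1 X16.98 Y0.98 E2.5145
G1 X15.11 Y22.40 E4.2308
G1 X5.14 Y21.53 E5.0297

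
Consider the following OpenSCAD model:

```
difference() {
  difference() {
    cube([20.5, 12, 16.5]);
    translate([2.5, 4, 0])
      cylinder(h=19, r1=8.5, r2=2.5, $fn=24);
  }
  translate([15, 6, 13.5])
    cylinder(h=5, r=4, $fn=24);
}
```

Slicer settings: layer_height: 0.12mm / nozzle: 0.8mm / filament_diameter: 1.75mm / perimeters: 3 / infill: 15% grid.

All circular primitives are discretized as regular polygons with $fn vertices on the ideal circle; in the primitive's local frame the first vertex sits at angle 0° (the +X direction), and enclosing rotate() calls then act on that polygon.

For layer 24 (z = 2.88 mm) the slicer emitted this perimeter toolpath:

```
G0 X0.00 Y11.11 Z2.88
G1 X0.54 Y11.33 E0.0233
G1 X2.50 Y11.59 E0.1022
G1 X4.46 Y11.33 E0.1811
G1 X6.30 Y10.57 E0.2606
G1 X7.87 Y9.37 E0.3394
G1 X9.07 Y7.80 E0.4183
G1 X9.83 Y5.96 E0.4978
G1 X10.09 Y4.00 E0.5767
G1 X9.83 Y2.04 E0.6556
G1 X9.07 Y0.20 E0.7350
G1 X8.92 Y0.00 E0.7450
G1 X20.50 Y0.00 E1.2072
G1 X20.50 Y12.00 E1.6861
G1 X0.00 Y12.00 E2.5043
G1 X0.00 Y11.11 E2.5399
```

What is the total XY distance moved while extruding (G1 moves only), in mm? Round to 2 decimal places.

Sum the Euclidean lengths of each G1 segment: total = 63.64 mm.

63.64 mm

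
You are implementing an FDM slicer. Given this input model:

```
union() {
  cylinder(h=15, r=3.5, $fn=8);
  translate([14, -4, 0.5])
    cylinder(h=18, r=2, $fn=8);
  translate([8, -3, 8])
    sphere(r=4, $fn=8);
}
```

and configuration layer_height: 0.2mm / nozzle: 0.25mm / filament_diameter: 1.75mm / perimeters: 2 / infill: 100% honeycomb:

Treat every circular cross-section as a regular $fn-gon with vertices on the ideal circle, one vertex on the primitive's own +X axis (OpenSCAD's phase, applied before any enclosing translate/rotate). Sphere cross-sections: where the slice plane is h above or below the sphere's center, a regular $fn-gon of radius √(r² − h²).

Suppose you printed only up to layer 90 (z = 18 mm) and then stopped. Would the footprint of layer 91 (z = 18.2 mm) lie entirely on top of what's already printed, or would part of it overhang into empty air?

entirely on top

Compare the two slices. At z = 18: the cylinder is absent (z outside [0, 15]); the r=2 cylinder at (14, -4) gives a regular 8-gon of circumradius 2 (constant along its height) (area = (8/2)·2.000²·sin(360°/8) = 11.31 mm²); the sphere at (8, -3) is not intersected at this z (|z−center|=10.000 > r=4); Merging all regions: only the r=2 cylinder at (14, -4) is present, so the union is just that shape — area = 11.31 mm². At z = 18.2: the cylinder is not intersected at this z (z outside [0, 15]); the r=2 cylinder at (14, -4) contributes a regular 8-gon of circumradius 2 (area = (8/2)·2.000²·sin(360°/8) = 11.31 mm²); the sphere at (8, -3) is absent (|z−center|=10.200 > r=4); Taking the union: only the r=2 cylinder at (14, -4) is present, so the union is just that shape — area = 11.31 mm². Checking containment: the cross-section at z = 18.2 is a subset of the cross-section at z = 18.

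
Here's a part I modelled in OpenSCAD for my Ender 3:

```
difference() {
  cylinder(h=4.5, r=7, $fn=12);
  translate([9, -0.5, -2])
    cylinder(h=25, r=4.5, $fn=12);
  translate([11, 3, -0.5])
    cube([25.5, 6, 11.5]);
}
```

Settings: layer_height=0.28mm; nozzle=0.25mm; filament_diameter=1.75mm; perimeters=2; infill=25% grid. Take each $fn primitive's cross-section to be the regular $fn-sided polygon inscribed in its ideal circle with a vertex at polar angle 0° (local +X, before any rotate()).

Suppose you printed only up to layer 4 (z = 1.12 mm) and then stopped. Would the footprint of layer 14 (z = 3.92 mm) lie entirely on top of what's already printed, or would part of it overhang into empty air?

Compare the two slices. At z = 1.12: the r=7 cylinder contributes a regular 12-gon of circumradius 7 (area = (12/2)·7.000²·sin(360°/12) = 147.00 mm²); the cylinder at (9, -0.5): section is a regular 12-gon, circumradius r=4.5 (area = (12/2)·4.500²·sin(360°/12) = 60.75 mm²); the cube at (11, 3) (footprint 25.5×6) is included at this height (area 153.00 mm²); After the difference (first − rest): starting from the r=7 cylinder (147.00 mm²), the r=4.5 cylinder at (9, -0.5) partially overlaps it — only the 9.80 mm² overlap (of its 60.75 mm²) is removed, clipping the outline; the 25.5×6 cube at (11, 3) misses the remaining region (no effect) — area = 137.20 mm². At z = 3.92: the cylinder: section is a regular 12-gon, circumradius r=7 (area = (12/2)·7.000²·sin(360°/12) = 147.00 mm²); the r=4.5 cylinder at (9, -0.5) gives a regular 12-gon of circumradius 4.5 (constant along its height) (area = (12/2)·4.500²·sin(360°/12) = 60.75 mm²); the 25.5×6 cube at (11, 3) contributes its full rectangle (area 153.00 mm²); Taking the first minus the rest: starting from the r=7 cylinder (147.00 mm²), the r=4.5 cylinder at (9, -0.5) partially overlaps it — only the 9.80 mm² overlap (of its 60.75 mm²) is removed, clipping the outline; the 25.5×6 cube at (11, 3) misses the remaining region (no effect) — area = 137.20 mm². Checking containment: the cross-section at z = 3.92 is a subset of the cross-section at z = 1.12.

entirely on top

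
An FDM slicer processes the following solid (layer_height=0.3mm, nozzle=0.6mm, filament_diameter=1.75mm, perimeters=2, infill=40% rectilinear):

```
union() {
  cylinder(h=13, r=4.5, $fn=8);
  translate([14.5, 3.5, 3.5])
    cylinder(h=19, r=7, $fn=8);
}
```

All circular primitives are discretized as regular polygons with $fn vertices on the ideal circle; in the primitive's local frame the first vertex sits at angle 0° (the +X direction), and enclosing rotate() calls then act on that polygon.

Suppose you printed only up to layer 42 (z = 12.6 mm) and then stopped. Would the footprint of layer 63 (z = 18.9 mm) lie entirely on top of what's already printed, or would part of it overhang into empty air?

entirely on top

Compare the two slices. At z = 12.6: the r=4.5 cylinder gives a regular 8-gon of circumradius 4.5 (constant along its height) (area = (8/2)·4.500²·sin(360°/8) = 57.28 mm²); the r=7 cylinder at (14.5, 3.5) gives a regular 8-gon of circumradius 7 (constant along its height) (area = (8/2)·7.000²·sin(360°/8) = 138.59 mm²); Taking the union: the 2 present regions are separate (no shared area or edge), so areas and boundary lengths simply add and each stays a separate island — area = 195.87 mm². At z = 18.9: the cylinder is not intersected at this z (z outside [0, 13]); the r=7 cylinder at (14.5, 3.5) gives a regular 8-gon of circumradius 7 (constant along its height) (area = (8/2)·7.000²·sin(360°/8) = 138.59 mm²); Taking the union: only the r=7 cylinder at (14.5, 3.5) is present, so the union is just that shape — area = 138.59 mm². Checking containment: the cross-section at z = 18.9 is a subset of the cross-section at z = 12.6.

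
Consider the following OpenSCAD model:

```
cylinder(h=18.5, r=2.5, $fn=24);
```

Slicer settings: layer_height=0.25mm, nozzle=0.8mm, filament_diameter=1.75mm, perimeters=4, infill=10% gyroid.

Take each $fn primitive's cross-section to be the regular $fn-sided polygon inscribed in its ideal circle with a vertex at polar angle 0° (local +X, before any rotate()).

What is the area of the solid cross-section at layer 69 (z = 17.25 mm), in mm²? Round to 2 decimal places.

19.41 mm²

At z = 17.25 mm: the r=2.5 cylinder contributes a regular 24-gon of circumradius 2.5 (area = (24/2)·2.500²·sin(360°/24) = 19.41 mm²). Overall, the cross-section is a single solid region. Net area = 19.41 mm².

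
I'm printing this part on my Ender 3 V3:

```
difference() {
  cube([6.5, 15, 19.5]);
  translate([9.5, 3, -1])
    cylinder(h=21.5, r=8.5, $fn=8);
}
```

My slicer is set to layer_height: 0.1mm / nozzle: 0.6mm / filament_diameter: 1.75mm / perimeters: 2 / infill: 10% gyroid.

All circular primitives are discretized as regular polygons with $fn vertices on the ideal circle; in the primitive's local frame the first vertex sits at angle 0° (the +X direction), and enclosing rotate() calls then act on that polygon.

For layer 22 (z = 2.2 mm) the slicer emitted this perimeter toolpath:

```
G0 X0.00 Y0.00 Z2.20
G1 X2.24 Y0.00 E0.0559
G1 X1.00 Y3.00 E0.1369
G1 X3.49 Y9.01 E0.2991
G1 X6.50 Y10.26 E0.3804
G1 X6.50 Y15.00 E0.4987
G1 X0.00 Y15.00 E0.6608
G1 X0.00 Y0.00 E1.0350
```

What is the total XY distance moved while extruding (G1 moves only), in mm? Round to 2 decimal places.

41.49 mm

Sum the Euclidean lengths of each G1 segment: total = 41.49 mm.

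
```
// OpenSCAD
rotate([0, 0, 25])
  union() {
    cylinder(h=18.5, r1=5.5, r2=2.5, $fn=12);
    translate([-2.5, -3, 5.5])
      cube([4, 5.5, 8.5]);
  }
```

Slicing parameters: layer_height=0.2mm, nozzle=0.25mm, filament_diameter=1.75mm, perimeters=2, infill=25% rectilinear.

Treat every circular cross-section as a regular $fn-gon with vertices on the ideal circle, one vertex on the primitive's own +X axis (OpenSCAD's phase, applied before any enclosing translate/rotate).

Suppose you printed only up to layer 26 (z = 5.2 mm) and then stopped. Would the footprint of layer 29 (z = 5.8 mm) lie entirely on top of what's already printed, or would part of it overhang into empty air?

Compare the two slices. At z = 5.2: the cone: at t=0.281 of its height the radius interpolates to r₁+(r₂−r₁)t = 4.657, giving a regular 12-gon of that circumradius (area = (12/2)·4.657²·sin(360°/12) = 65.06 mm²); the cube at (-2.5, -3) does not reach this height (z outside [5.5, 14]); Merging all regions: only the cone is present, so the union is just that shape — area = 65.06 mm²; (rotated 25° about Z; rotation is an isometry so areas/perimeters/island counts are preserved). At z = 5.8: the cone (r1=5.5→r2=2.5) has section circumradius 4.559 here — a regular 12-gon (area = (12/2)·4.559²·sin(360°/12) = 62.37 mm²); the 4×5.5 cube at (-2.5, -3) contributes its full rectangle (area 22.00 mm²); Taking the union: the 4×5.5 cube at (-2.5, -3) lies entirely inside the cone, so the union is just the cone — area = 62.37 mm²; (whole slice rotated 25° about Z — lengths, areas and connectivity unchanged). Checking containment: the cross-section at z = 5.8 is a subset of the cross-section at z = 5.2.

entirely on top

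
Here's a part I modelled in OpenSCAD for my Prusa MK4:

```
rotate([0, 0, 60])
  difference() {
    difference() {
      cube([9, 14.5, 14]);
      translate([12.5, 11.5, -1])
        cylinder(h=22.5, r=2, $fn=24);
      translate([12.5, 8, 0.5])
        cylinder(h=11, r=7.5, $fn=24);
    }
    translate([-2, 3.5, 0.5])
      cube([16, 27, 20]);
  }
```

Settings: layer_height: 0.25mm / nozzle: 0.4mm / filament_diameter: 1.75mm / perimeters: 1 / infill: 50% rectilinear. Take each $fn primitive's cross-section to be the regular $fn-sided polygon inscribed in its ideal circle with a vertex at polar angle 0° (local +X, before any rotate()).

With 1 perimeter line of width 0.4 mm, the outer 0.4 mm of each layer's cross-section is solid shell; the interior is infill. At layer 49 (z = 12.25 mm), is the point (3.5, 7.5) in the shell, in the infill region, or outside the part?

At z = 12.25 mm: the 9×14.5 cube contributes its full rectangle; the r=2 cylinder at (12.5, 11.5) gives a regular 24-gon of circumradius 2 (constant along its height); the cylinder at (12.5, 8) does not reach this height (z outside [0.5, 11.5]); After the difference (first − rest): starting from the 9×14.5 cube, the r=2 cylinder at (12.5, 11.5) misses the remaining region (no effect) — 1 connected region; the 16×27 cube at (-2, 3.5) contributes its full rectangle; After the difference (first − rest): starting from the result so far, the 16×27 cube at (-2, 3.5) partially overlaps it — only the 99.00 mm² overlap (of its 432.00 mm²) is removed, clipping the outline — 1 connected region; (rotated 60° about Z; rotation is an isometry so areas/perimeters/island counts are preserved). Overall, the cross-section is a single solid region. Undo the 60° rotation: the query point maps to (8.245, 0.719) in the un-rotated model frame. The nearest boundary edge runs (9.00, 0.00)→(0.00, 0.00); distance from the point to it = 0.72 mm. The point is inside the cross-section and 0.72 mm from the nearest boundary — more than the 0.4 mm shell width (1 × 0.4), so it's in the infill interior.

infill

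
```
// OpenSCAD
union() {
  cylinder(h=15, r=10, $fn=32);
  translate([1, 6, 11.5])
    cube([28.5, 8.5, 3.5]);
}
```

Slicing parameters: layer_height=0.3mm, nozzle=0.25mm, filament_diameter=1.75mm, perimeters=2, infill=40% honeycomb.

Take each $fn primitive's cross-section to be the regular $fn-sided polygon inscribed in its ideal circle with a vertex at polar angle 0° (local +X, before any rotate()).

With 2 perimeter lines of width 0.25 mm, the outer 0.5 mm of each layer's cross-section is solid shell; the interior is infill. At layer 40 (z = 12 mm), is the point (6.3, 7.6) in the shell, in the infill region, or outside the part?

At z = 12 mm: the r=10 cylinder contributes a regular 32-gon of circumradius 10; the 28.5×8.5 cube at (1, 6) contributes its full rectangle; Combining (union): the regions partially overlap (shared area 18.11 mm²), so overlapping operands fuse into one piece — 1 connected region. Overall, the cross-section is a single solid region. The nearest boundary edge runs (29.50, 6.00)→(7.95, 6.00); distance from the point to it = 2.30 mm. The point is inside the cross-section and 2.30 mm from the nearest boundary — more than the 0.5 mm shell width (2 × 0.25), so it's in the infill interior.

infill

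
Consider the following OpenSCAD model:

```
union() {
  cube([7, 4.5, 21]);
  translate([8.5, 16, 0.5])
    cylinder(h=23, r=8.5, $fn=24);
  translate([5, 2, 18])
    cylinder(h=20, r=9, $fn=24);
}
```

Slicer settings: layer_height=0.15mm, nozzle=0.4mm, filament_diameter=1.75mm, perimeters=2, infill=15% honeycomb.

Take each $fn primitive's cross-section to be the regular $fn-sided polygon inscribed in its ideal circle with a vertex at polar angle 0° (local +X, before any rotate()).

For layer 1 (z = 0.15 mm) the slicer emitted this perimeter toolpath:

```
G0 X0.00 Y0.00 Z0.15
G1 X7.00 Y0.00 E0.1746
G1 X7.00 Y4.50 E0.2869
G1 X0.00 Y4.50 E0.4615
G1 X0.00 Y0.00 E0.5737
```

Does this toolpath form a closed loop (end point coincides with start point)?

Start point (G0): (0.00, 0.00). End point (last G1): the path returns to the start — closed.

yes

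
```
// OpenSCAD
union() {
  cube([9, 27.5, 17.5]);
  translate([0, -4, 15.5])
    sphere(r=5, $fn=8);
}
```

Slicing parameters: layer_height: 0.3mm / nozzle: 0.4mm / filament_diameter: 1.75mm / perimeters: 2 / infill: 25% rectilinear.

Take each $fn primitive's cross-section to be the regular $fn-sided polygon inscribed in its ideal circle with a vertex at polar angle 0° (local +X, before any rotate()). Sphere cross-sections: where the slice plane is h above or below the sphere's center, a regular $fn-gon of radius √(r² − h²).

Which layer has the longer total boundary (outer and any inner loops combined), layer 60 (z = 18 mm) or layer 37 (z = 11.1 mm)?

layer 37 (z = 11.1 mm)

Layer 60 (z = 18): the cube is absent (z outside [0, 17.5]); the r=5 sphere at (0, -4) slices to a regular 8-gon of circumradius 4.330 (√(r²−h²) with h=2.5 from center) (perimeter = 2·8·4.330·sin(180°/8) = 26.51 mm); Combining (union): only the r=5 sphere at (0, -4) is present, so the union is just that shape — boundary = 26.51 mm. So its perimeter = 26.51 mm. Layer 37 (z = 11.1): the cube is present — its section is the full 9×27.5 rectangle (perimeter 73.00 mm); the r=5 sphere at (0, -4) slices to a regular 8-gon of circumradius 2.375 (√(r²−h²) with h=4.4 from center) (perimeter = 2·8·2.375·sin(180°/8) = 14.54 mm); Taking the union: the 2 present regions are separate (no shared area or edge), so areas and boundary lengths simply add and each stays a separate island — boundary = 87.54 mm. So its perimeter = 87.54 mm. Layer 37 is larger (87.54 vs 26.51 mm).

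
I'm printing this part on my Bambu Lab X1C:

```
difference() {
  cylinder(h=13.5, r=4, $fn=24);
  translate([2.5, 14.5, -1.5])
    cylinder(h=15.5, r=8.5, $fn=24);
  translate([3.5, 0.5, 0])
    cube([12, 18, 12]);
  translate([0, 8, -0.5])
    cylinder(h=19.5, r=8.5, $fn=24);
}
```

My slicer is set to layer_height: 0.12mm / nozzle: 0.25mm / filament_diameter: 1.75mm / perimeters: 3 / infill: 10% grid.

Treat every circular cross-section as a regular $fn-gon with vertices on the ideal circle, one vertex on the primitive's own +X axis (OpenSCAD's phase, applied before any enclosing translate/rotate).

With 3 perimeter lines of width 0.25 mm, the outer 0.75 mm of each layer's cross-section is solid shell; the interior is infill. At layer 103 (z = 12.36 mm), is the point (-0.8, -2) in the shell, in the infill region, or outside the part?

infill

At z = 12.36 mm: the r=4 cylinder gives a regular 24-gon of circumradius 4 (constant along its height); the r=8.5 cylinder at (2.5, 14.5) gives a regular 24-gon of circumradius 8.5 (constant along its height); the cube at (3.5, 0.5) is not intersected at this z (z outside [0, 12]); the r=8.5 cylinder at (0, 8) contributes a regular 24-gon of circumradius 8.5; Subtracting the remaining from the first: starting from the r=4 cylinder, the r=8.5 cylinder at (2.5, 14.5) misses the remaining region (no effect); the r=8.5 cylinder at (0, 8) partially overlaps it — only the 25.86 mm² overlap (of its 224.40 mm²) is removed, clipping the outline — 1 connected region. Overall, the cross-section is a single solid region. The nearest boundary edge runs (-2.20, -0.21)→(-0.00, -0.50); distance from the point to it = 1.59 mm. The point is inside the cross-section and 1.59 mm from the nearest boundary — more than the 0.75 mm shell width (3 × 0.25), so it's in the infill interior.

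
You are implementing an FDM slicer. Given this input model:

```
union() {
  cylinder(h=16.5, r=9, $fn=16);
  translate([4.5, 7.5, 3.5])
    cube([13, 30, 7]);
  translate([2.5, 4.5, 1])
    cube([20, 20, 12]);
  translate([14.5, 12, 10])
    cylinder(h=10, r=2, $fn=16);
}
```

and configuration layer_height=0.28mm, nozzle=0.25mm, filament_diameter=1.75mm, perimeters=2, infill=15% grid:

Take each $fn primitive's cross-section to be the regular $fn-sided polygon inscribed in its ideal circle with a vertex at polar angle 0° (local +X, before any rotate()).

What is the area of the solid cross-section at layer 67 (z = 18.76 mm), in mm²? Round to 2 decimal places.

12.25 mm²

At z = 18.76 mm: the cylinder is absent (z outside [0, 16.5]); the cube at (4.5, 7.5) is not intersected at this z (z outside [3.5, 10.5]); the cube at (2.5, 4.5) is not intersected at this z (z outside [1, 13]); the r=2 cylinder at (14.5, 12) gives a regular 16-gon of circumradius 2 (constant along its height) (area = (16/2)·2.000²·sin(360°/16) = 12.25 mm²); Taking the union: only the r=2 cylinder at (14.5, 12) is present, so the union is just that shape — area = 12.25 mm². Overall, the cross-section is a single solid region. Net area = 12.25 mm².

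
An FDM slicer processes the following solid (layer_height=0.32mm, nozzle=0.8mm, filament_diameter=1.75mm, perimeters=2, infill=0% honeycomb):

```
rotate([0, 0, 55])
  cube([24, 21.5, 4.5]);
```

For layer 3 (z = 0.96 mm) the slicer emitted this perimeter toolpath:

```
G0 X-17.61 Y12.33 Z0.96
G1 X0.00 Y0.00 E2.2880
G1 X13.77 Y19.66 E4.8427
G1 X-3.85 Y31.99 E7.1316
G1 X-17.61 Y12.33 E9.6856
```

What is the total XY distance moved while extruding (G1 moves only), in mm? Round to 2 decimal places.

91.00 mm

Sum the Euclidean lengths of each G1 segment: total = 91.00 mm.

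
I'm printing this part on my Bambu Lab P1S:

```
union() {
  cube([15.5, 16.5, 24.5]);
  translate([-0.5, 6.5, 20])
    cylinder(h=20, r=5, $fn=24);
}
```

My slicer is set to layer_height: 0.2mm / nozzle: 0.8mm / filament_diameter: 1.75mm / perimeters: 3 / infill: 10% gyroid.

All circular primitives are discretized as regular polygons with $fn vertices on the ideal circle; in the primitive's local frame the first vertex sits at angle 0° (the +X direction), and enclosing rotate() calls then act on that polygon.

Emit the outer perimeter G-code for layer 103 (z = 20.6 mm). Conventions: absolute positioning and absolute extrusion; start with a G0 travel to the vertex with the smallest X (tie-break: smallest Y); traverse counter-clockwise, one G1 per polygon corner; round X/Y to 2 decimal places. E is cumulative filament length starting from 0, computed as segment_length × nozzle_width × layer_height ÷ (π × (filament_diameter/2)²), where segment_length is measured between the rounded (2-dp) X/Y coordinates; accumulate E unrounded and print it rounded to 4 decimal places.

At z = 20.6 mm: the 15.5×16.5 cube contributes its full rectangle; the r=5 cylinder at (-0.5, 6.5) gives a regular 24-gon of circumradius 5 (constant along its height); Combining (union): the regions partially overlap (shared area 33.86 mm²), so overlapping operands fuse into one piece — 1 connected region. The outline is a single polygon with 19 vertices. Extrusion per mm of travel: 0.8 × 0.2 / (π × 0.875²) = 0.066520. Accumulating E over each segment gives final E = 4.7107.

G0 X-5.50 Y6.50 Z20.60
G1 X-5.33 Y5.21 E0.0866
G1 X-4.83 Y4.00 E0.1736
G1 X-4.04 Y2.96 E0.2605
G1 X-3.00 Y2.17 E0.3474
G1 X-1.79 Y1.67 E0.4345
G1 X-0.50 Y1.50 E0.5210
G1 X0.00 Y1.57 E0.5546
G1 X0.00 Y0.00 E0.6591
G1 X15.50 Y0.00 E1.6901
G1 X15.50 Y16.50 E2.7877
G1 X0.00 Y16.50 E3.8188
G1 X0.00 Y11.43 E4.1560
G1 X-0.50 Y11.50 E4.1896
G1 X-1.79 Y11.33 E4.2762
G1 X-3.00 Y10.83 E4.3633
G1 X-4.04 Y10.04 E4.4501
G1 X-4.83 Y9.00 E4.5370
G1 X-5.33 Y7.79 E4.6241
G1 X-5.50 Y6.50 E4.7107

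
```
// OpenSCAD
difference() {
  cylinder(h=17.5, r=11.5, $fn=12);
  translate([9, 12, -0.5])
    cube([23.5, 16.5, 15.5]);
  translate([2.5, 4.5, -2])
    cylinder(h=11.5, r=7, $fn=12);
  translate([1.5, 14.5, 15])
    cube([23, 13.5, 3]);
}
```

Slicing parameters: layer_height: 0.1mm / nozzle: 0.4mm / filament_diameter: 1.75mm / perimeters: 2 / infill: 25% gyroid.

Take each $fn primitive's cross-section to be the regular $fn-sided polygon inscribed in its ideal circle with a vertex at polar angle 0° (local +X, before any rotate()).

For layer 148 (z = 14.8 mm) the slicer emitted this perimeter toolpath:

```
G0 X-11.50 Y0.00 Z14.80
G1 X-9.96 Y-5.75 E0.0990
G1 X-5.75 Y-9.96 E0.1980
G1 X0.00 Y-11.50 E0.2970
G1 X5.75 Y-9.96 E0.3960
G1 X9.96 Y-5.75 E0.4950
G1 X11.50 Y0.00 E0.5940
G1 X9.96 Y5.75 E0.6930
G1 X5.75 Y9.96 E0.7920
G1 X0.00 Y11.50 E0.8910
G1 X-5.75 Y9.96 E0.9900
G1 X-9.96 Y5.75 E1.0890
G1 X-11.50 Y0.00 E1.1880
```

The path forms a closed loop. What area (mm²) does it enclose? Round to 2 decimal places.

396.78 mm²

Apply the shoelace formula to the sequence of (X, Y) vertices; enclosed area = 396.78 mm².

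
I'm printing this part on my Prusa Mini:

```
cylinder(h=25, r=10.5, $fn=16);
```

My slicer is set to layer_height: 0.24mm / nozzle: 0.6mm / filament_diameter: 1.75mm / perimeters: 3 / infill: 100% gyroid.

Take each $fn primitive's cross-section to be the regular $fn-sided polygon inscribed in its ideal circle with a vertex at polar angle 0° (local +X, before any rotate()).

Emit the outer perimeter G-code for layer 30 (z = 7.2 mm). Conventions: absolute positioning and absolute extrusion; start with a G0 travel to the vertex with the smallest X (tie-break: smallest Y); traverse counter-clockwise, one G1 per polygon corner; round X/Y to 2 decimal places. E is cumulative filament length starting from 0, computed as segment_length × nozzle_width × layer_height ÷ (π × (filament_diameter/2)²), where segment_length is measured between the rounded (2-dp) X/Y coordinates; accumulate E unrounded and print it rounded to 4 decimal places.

G0 X-10.50 Y0.00 Z7.20
G1 X-9.70 Y-4.02 E0.2454
G1 X-7.42 Y-7.42 E0.4905
G1 X-4.02 Y-9.70 E0.7356
G1 X0.00 Y-10.50 E0.9809
G1 X4.02 Y-9.70 E1.2263
G1 X7.42 Y-7.42 E1.4714
G1 X9.70 Y-4.02 E1.7165
G1 X10.50 Y0.00 E1.9619
G1 X9.70 Y4.02 E2.2073
G1 X7.42 Y7.42 E2.4524
G1 X4.02 Y9.70 E2.6974
G1 X0.00 Y10.50 E2.9428
G1 X-4.02 Y9.70 E3.1882
G1 X-7.42 Y7.42 E3.4333
G1 X-9.70 Y4.02 E3.6784
G1 X-10.50 Y0.00 E3.9238

At z = 7.2 mm: the r=10.5 cylinder contributes a regular 16-gon of circumradius 10.5. The outline is a single polygon with 16 vertices. Extrusion per mm of travel: 0.6 × 0.24 / (π × 0.875²) = 0.059868. Accumulating E over each segment gives final E = 3.9238.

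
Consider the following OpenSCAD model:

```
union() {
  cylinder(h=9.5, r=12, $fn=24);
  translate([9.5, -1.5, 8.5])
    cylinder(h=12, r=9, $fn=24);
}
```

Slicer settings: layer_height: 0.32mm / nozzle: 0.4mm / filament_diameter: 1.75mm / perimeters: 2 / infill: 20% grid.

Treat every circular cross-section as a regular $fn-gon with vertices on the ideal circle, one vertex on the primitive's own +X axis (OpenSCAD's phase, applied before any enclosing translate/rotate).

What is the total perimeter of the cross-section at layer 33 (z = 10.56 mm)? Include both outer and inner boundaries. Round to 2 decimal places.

At z = 10.56 mm: the cylinder is not intersected at this z (z outside [0, 9.5]); the cylinder at (9.5, -1.5): section is a regular 24-gon, circumradius r=9 (perimeter = 2·24·9.000·sin(180°/24) = 56.39 mm); Merging all regions: only the r=9 cylinder at (9.5, -1.5) is present, so the union is just that shape — boundary = 56.39 mm. Overall, the cross-section is a single solid region. Total boundary length (outer) = 56.39 mm.

56.39 mm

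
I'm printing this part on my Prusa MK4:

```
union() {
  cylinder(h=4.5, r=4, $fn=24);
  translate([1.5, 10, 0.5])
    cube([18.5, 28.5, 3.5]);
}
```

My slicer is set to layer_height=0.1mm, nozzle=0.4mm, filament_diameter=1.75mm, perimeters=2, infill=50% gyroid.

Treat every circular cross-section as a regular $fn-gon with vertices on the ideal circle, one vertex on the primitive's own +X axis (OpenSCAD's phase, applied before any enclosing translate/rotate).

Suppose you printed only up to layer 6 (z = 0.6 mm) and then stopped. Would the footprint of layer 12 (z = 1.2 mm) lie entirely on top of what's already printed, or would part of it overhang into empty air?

entirely on top

Compare the two slices. At z = 0.6: the r=4 cylinder contributes a regular 24-gon of circumradius 4 (area = (24/2)·4.000²·sin(360°/24) = 49.69 mm²); the cube at (1.5, 10) (footprint 18.5×28.5) is included at this height (area 527.25 mm²); Merging all regions: the 2 present regions are separate (no shared area or edge), so areas and boundary lengths simply add and each stays a separate island — area = 576.94 mm². At z = 1.2: the r=4 cylinder contributes a regular 24-gon of circumradius 4 (area = (24/2)·4.000²·sin(360°/24) = 49.69 mm²); the cube at (1.5, 10) is present — its section is the full 18.5×28.5 rectangle (area 527.25 mm²); Combining (union): the 2 present regions are separate (no shared area or edge), so areas and boundary lengths simply add and each stays a separate island — area = 576.94 mm². Checking containment: the cross-section at z = 1.2 is a subset of the cross-section at z = 0.6.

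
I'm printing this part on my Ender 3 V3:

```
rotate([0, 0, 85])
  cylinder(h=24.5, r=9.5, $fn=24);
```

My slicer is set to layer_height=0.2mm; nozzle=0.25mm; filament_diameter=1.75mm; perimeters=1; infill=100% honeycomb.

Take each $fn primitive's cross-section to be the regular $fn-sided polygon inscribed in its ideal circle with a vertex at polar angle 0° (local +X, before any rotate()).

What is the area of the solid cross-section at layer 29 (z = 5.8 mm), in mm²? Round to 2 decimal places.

At z = 5.8 mm: the r=9.5 cylinder gives a regular 24-gon of circumradius 9.5 (constant along its height) (area = (24/2)·9.500²·sin(360°/24) = 280.30 mm²); (whole slice rotated 85° about Z — lengths, areas and connectivity unchanged). Overall, the cross-section is a single solid region. Net area = 280.30 mm².

280.30 mm²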